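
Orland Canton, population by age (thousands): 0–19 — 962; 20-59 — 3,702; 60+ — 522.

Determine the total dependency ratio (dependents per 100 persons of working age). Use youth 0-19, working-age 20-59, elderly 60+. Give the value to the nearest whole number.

Total dependency ratio = (962 + 522) / 3,702 × 100 = 1,484 / 3,702 × 100 = 40

Total dependency ratio: 40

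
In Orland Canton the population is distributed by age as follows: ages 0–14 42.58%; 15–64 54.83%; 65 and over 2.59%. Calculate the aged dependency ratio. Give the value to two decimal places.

Old-age dependency ratio: 4.72

Old-age dependency ratio = 2.59 / 54.83 × 100 = 4.72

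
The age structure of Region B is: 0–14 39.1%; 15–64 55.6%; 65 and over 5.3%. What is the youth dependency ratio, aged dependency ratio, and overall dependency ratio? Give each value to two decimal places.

Youth dependency ratio: 70.32
Old-age dependency ratio: 9.53
Total dependency ratio: 79.86

Youth dependency ratio = 39.1 / 55.6 × 100 = 70.32
Old-age dependency ratio = 5.3 / 55.6 × 100 = 9.53
Total dependency ratio = (39.1 + 5.3) / 55.6 × 100 = 44.4 / 55.6 × 100 = 79.86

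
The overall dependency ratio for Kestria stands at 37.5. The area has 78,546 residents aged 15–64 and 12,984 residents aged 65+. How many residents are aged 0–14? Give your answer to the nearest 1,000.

Total dependency ratio = (youth + elderly) / working-age × 100
37.5 = (Y + 12,984) / 78,546 × 100
⇒ 16,000

Aged 0–14: 16,000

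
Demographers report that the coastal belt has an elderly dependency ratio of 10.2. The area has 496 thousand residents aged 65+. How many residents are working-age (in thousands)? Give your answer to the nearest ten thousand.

Old-age dependency ratio = elderly / working-age × 100
10.2 = 496 / W × 100
⇒ 4,860

Working-age: 4,860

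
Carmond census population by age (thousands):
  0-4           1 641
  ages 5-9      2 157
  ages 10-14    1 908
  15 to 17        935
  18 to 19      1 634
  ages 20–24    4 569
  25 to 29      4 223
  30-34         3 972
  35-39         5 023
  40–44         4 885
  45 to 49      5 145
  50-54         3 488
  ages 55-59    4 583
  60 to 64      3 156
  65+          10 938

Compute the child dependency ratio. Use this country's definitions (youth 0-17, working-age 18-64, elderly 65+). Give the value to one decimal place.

0–17: 1 641 + 2 157 + 1 908 + 935 = 6 641
18–64: 1 634 + 4 569 + 4 223 + 3 972 + 5 023 + 4 885 + 5 145 + 3 488 + 4 583 + 3 156 = 40 678
65+: 10 938
Youth dependency ratio = 6 641 / 40 678 × 100 = 16.3

Youth dependency ratio: 16.3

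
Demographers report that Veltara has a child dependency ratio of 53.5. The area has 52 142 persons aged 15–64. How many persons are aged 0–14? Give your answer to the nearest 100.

Aged 0–14: 27 900

Youth dependency ratio = youth / working-age × 100
53.5 = Y / 52 142 × 100
⇒ 27 900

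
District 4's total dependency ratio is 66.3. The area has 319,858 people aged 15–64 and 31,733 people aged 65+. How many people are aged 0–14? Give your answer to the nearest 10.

Aged 0–14: 180,330

Total dependency ratio = (youth + elderly) / working-age × 100
66.3 = (Y + 31,733) / 319,858 × 100
⇒ 180,330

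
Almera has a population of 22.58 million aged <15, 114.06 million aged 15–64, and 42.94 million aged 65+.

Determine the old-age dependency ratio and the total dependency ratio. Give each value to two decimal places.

Old-age dependency ratio = 42.94 / 114.06 × 100 = 37.65
Total dependency ratio = (22.58 + 42.94) / 114.06 × 100 = 65.52 / 114.06 × 100 = 57.44

Old-age dependency ratio: 37.65
Total dependency ratio: 57.44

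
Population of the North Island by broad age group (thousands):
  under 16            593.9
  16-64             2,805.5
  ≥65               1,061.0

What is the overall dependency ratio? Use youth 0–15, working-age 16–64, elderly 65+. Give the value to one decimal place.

Total dependency ratio = (593.9 + 1,061.0) / 2,805.5 × 100 = 1,654.9 / 2,805.5 × 100 = 59.0

Total dependency ratio: 59.0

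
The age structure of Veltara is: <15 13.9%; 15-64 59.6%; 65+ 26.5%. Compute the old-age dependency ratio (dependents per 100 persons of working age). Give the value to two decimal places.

Old-age dependency ratio = 26.5 / 59.6 × 100 = 44.46

Old-age dependency ratio: 44.46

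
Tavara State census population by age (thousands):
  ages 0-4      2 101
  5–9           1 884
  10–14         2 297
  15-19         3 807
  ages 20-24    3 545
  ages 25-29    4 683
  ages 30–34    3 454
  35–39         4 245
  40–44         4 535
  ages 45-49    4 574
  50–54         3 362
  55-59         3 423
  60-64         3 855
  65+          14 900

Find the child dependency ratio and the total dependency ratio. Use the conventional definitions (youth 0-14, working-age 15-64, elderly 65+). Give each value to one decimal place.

Youth dependency ratio: 15.9
Total dependency ratio: 53.6

0–14: 2 101 + 1 884 + 2 297 = 6 282
15–64: 3 807 + 3 545 + 4 683 + 3 454 + 4 245 + 4 535 + 4 574 + 3 362 + 3 423 + 3 855 = 39 483
65+: 14 900
Youth dependency ratio = 6 282 / 39 483 × 100 = 15.9
Total dependency ratio = (6 282 + 14 900) / 39 483 × 100 = 21 182 / 39 483 × 100 = 53.6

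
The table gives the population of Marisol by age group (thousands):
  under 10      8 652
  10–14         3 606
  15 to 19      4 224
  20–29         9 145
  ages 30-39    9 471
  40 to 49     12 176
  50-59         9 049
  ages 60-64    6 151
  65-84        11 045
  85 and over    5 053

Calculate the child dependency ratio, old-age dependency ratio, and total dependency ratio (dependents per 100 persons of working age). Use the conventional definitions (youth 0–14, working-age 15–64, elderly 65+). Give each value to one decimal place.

Youth dependency ratio: 24.4
Old-age dependency ratio: 32.1
Total dependency ratio: 56.5

0–14: 8 652 + 3 606 = 12 258
15–64: 4 224 + 9 145 + 9 471 + 12 176 + 9 049 + 6 151 = 50 216
65+: 11 045 + 5 053 = 16 098
Youth dependency ratio = 12 258 / 50 216 × 100 = 24.4
Old-age dependency ratio = 16 098 / 50 216 × 100 = 32.1
Total dependency ratio = (12 258 + 16 098) / 50 216 × 100 = 28 356 / 50 216 × 100 = 56.5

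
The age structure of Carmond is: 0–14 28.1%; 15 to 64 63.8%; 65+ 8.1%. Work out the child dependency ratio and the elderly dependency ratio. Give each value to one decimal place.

Youth dependency ratio = 28.1 / 63.8 × 100 = 44.0
Old-age dependency ratio = 8.1 / 63.8 × 100 = 12.7

Youth dependency ratio: 44.0
Old-age dependency ratio: 12.7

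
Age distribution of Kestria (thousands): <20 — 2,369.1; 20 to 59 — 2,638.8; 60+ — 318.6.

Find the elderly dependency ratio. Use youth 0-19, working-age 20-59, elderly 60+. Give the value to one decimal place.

Old-age dependency ratio = 318.6 / 2,638.8 × 100 = 12.1

Old-age dependency ratio: 12.1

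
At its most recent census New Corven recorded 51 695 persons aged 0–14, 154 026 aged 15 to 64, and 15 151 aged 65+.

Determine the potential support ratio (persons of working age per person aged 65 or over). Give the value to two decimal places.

Potential support ratio = 154 026 / 15 151 = 10.17

Potential support ratio: 10.17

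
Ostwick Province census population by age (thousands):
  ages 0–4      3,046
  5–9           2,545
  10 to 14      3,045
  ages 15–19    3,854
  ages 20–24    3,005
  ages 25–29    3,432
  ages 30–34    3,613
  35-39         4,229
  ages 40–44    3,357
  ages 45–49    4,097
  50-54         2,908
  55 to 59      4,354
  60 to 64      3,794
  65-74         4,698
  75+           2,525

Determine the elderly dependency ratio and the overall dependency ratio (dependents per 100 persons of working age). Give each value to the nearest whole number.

Old-age dependency ratio: 20
Total dependency ratio: 43

0–14: 3,046 + 2,545 + 3,045 = 8,636
15–64: 3,854 + 3,005 + 3,432 + 3,613 + 4,229 + 3,357 + 4,097 + 2,908 + 4,354 + 3,794 = 36,643
65+: 4,698 + 2,525 = 7,223
Old-age dependency ratio = 7,223 / 36,643 × 100 = 20
Total dependency ratio = (8,636 + 7,223) / 36,643 × 100 = 15,859 / 36,643 × 100 = 43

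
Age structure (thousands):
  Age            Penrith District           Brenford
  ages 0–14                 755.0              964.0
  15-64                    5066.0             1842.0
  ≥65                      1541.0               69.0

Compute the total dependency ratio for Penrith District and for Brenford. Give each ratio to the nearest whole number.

Penrith District: (755.0 + 1541.0) / 5066.0 × 100 = 2296.0 / 5066.0 × 100 = 45
Brenford: (964.0 + 69.0) / 1842.0 × 100 = 1033.0 / 1842.0 × 100 = 56

Penrith District: 45
Brenford: 56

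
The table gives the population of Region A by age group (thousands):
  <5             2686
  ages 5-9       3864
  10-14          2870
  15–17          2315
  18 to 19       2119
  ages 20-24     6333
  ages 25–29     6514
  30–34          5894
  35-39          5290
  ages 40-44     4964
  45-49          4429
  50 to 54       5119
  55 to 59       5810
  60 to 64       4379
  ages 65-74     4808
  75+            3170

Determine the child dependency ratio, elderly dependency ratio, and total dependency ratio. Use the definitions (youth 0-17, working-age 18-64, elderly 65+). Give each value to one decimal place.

Youth dependency ratio: 23.1
Old-age dependency ratio: 15.7
Total dependency ratio: 38.8

0–17: 2686 + 3864 + 2870 + 2315 = 11735
18–64: 2119 + 6333 + 6514 + 5894 + 5290 + 4964 + 4429 + 5119 + 5810 + 4379 = 50851
65+: 4808 + 3170 = 7978
Youth dependency ratio = 11735 / 50851 × 100 = 23.1
Old-age dependency ratio = 7978 / 50851 × 100 = 15.7
Total dependency ratio = (11735 + 7978) / 50851 × 100 = 19713 / 50851 × 100 = 38.8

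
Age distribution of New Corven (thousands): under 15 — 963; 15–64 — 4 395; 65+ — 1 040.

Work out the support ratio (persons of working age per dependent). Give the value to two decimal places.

Support ratio = 4 395 / (963 + 1 040) = 4 395 / 2 003 = 2.19

Support ratio: 2.19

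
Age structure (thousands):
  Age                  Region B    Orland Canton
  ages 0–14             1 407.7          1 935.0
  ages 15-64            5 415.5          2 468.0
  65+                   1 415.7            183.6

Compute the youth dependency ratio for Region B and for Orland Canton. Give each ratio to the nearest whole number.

Region B: 26
Orland Canton: 78

Region B: 1 407.7 / 5 415.5 × 100 = 26
Orland Canton: 1 935.0 / 2 468.0 × 100 = 78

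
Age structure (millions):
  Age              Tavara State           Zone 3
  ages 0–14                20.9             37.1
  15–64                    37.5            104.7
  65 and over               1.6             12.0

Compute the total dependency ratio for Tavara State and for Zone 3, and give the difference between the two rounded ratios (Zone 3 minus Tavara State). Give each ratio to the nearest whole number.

Tavara State: (20.9 + 1.6) / 37.5 × 100 = 22.5 / 37.5 × 100 = 60
Zone 3: (37.1 + 12.0) / 104.7 × 100 = 49.1 / 104.7 × 100 = 47

Tavara State: 60
Zone 3: 47
Difference: -13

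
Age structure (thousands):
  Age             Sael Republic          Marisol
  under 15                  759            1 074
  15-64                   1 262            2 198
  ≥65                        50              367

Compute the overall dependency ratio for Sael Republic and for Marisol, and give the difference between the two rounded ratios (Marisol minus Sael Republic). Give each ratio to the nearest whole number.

Sael Republic: 64
Marisol: 66
Difference: +2

Sael Republic: (759 + 50) / 1 262 × 100 = 809 / 1 262 × 100 = 64
Marisol: (1 074 + 367) / 2 198 × 100 = 1 441 / 2 198 × 100 = 66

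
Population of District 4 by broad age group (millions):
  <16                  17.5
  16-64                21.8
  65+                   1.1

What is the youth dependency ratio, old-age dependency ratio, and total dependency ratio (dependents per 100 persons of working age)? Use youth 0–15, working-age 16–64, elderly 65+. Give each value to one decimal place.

Youth dependency ratio = 17.5 / 21.8 × 100 = 80.3
Old-age dependency ratio = 1.1 / 21.8 × 100 = 5.0
Total dependency ratio = (17.5 + 1.1) / 21.8 × 100 = 18.6 / 21.8 × 100 = 85.3

Youth dependency ratio: 80.3
Old-age dependency ratio: 5.0
Total dependency ratio: 85.3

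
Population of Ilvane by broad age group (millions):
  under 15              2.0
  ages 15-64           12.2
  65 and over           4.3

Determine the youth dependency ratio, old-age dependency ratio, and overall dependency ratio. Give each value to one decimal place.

Youth dependency ratio = 2.0 / 12.2 × 100 = 16.4
Old-age dependency ratio = 4.3 / 12.2 × 100 = 35.2
Total dependency ratio = (2.0 + 4.3) / 12.2 × 100 = 6.3 / 12.2 × 100 = 51.6

Youth dependency ratio: 16.4
Old-age dependency ratio: 35.2
Total dependency ratio: 51.6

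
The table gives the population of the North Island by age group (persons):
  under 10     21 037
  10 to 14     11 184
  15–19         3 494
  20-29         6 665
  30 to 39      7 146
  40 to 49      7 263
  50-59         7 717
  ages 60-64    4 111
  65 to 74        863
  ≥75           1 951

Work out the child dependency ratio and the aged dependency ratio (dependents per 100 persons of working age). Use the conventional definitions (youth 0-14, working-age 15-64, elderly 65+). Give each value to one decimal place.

Youth dependency ratio: 88.5
Old-age dependency ratio: 7.7

0–14: 21 037 + 11 184 = 32 221
15–64: 3 494 + 6 665 + 7 146 + 7 263 + 7 717 + 4 111 = 36 396
65+: 863 + 1 951 = 2 814
Youth dependency ratio = 32 221 / 36 396 × 100 = 88.5
Old-age dependency ratio = 2 814 / 36 396 × 100 = 7.7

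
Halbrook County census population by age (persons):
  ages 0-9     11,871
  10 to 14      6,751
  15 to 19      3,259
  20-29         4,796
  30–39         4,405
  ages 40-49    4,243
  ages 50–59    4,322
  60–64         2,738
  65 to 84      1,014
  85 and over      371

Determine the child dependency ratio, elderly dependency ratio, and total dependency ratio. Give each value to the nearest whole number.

Youth dependency ratio: 78
Old-age dependency ratio: 6
Total dependency ratio: 84

0–14: 11,871 + 6,751 = 18,622
15–64: 3,259 + 4,796 + 4,405 + 4,243 + 4,322 + 2,738 = 23,763
65+: 1,014 + 371 = 1,385
Youth dependency ratio = 18,622 / 23,763 × 100 = 78
Old-age dependency ratio = 1,385 / 23,763 × 100 = 6
Total dependency ratio = (18,622 + 1,385) / 23,763 × 100 = 20,007 / 23,763 × 100 = 84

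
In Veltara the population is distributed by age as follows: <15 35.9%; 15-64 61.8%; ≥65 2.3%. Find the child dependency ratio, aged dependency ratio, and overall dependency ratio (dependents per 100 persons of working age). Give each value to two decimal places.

Youth dependency ratio: 58.09
Old-age dependency ratio: 3.72
Total dependency ratio: 61.81

Youth dependency ratio = 35.9 / 61.8 × 100 = 58.09
Old-age dependency ratio = 2.3 / 61.8 × 100 = 3.72
Total dependency ratio = (35.9 + 2.3) / 61.8 × 100 = 38.2 / 61.8 × 100 = 61.81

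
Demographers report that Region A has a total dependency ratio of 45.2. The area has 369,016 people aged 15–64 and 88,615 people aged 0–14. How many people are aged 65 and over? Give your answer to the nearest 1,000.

Total dependency ratio = (youth + elderly) / working-age × 100
45.2 = (88,615 + E) / 369,016 × 100
⇒ 78,000

Aged 65 and over: 78,000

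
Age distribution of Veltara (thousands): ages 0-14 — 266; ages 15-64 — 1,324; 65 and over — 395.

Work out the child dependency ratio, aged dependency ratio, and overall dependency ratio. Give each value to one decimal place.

Youth dependency ratio = 266 / 1,324 × 100 = 20.1
Old-age dependency ratio = 395 / 1,324 × 100 = 29.8
Total dependency ratio = (266 + 395) / 1,324 × 100 = 661 / 1,324 × 100 = 49.9

Youth dependency ratio: 20.1
Old-age dependency ratio: 29.8
Total dependency ratio: 49.9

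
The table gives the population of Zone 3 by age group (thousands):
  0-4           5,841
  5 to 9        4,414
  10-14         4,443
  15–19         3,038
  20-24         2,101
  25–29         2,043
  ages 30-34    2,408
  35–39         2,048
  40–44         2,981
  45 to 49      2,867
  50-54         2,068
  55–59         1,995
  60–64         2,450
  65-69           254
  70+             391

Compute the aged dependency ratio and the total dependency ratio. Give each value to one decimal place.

0–14: 5,841 + 4,414 + 4,443 = 14,698
15–64: 3,038 + 2,101 + 2,043 + 2,408 + 2,048 + 2,981 + 2,867 + 2,068 + 1,995 + 2,450 = 23,999
65+: 254 + 391 = 645
Old-age dependency ratio = 645 / 23,999 × 100 = 2.7
Total dependency ratio = (14,698 + 645) / 23,999 × 100 = 15,343 / 23,999 × 100 = 63.9

Old-age dependency ratio: 2.7
Total dependency ratio: 63.9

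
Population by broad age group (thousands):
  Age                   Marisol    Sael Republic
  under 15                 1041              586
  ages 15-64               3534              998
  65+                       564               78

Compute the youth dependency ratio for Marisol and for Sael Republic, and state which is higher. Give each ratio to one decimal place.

Marisol: 1041 / 3534 × 100 = 29.5
Sael Republic: 586 / 998 × 100 = 58.7

Marisol: 29.5
Sael Republic: 58.7
Higher: Sael Republic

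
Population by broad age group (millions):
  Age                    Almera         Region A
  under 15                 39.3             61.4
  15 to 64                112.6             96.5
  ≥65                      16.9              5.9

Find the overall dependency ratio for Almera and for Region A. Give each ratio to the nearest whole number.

Almera: (39.3 + 16.9) / 112.6 × 100 = 56.2 / 112.6 × 100 = 50
Region A: (61.4 + 5.9) / 96.5 × 100 = 67.3 / 96.5 × 100 = 70

Almera: 50
Region A: 70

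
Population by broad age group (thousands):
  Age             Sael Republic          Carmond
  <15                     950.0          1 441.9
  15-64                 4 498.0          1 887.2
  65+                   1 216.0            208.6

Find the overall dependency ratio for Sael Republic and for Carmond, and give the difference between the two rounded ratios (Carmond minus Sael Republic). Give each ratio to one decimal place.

Sael Republic: 48.2
Carmond: 87.5
Difference: +39.3

Sael Republic: (950.0 + 1 216.0) / 4 498.0 × 100 = 2 166.0 / 4 498.0 × 100 = 48.2
Carmond: (1 441.9 + 208.6) / 1 887.2 × 100 = 1 650.5 / 1 887.2 × 100 = 87.5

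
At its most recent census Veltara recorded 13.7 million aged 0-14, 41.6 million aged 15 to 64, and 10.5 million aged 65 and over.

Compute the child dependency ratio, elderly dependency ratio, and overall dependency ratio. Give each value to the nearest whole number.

Youth dependency ratio = 13.7 / 41.6 × 100 = 33
Old-age dependency ratio = 10.5 / 41.6 × 100 = 25
Total dependency ratio = (13.7 + 10.5) / 41.6 × 100 = 24.2 / 41.6 × 100 = 58

Youth dependency ratio: 33
Old-age dependency ratio: 25
Total dependency ratio: 58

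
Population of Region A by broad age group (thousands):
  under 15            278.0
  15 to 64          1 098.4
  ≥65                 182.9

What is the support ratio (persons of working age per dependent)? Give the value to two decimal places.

Support ratio = 1 098.4 / (278.0 + 182.9) = 1 098.4 / 460.9 = 2.38

Support ratio: 2.38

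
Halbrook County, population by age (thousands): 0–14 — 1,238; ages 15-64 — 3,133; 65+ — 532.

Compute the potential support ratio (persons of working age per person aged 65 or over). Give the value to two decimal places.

Potential support ratio = 3,133 / 532 = 5.89

Potential support ratio: 5.89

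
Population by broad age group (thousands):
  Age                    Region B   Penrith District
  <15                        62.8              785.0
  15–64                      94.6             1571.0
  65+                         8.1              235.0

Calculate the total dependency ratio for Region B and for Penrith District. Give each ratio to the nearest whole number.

Region B: 75
Penrith District: 65

Region B: (62.8 + 8.1) / 94.6 × 100 = 70.9 / 94.6 × 100 = 75
Penrith District: (785.0 + 235.0) / 1571.0 × 100 = 1020.0 / 1571.0 × 100 = 65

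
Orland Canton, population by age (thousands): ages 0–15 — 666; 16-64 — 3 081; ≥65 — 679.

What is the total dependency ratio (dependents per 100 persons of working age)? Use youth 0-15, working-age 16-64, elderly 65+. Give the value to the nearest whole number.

Total dependency ratio = (666 + 679) / 3 081 × 100 = 1 345 / 3 081 × 100 = 44

Total dependency ratio: 44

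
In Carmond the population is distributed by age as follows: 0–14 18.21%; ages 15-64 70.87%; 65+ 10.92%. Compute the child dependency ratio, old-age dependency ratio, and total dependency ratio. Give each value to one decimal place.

Youth dependency ratio: 25.7
Old-age dependency ratio: 15.4
Total dependency ratio: 41.1

Youth dependency ratio = 18.21 / 70.87 × 100 = 25.7
Old-age dependency ratio = 10.92 / 70.87 × 100 = 15.4
Total dependency ratio = (18.21 + 10.92) / 70.87 × 100 = 29.13 / 70.87 × 100 = 41.1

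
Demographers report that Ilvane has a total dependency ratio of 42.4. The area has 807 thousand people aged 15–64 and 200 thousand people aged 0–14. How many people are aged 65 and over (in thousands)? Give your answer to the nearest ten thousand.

Total dependency ratio = (youth + elderly) / working-age × 100
42.4 = (200 + E) / 807 × 100
⇒ 140

Aged 65 and over: 140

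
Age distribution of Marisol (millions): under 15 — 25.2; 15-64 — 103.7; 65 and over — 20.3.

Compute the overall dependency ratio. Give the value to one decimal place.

Total dependency ratio: 43.9

Total dependency ratio = (25.2 + 20.3) / 103.7 × 100 = 45.5 / 103.7 × 100 = 43.9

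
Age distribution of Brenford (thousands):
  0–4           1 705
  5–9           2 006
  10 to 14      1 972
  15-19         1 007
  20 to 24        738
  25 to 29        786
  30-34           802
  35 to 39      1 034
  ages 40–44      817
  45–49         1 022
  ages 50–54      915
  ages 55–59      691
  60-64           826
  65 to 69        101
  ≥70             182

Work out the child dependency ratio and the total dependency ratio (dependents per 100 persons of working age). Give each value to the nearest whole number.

Youth dependency ratio: 66
Total dependency ratio: 69

0–14: 1 705 + 2 006 + 1 972 = 5 683
15–64: 1 007 + 738 + 786 + 802 + 1 034 + 817 + 1 022 + 915 + 691 + 826 = 8 638
65+: 101 + 182 = 283
Youth dependency ratio = 5 683 / 8 638 × 100 = 66
Total dependency ratio = (5 683 + 283) / 8 638 × 100 = 5 966 / 8 638 × 100 = 69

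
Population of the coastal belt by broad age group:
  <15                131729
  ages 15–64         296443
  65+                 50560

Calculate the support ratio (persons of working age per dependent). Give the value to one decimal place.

Support ratio: 1.6

Support ratio = 296443 / (131729 + 50560) = 296443 / 182289 = 1.6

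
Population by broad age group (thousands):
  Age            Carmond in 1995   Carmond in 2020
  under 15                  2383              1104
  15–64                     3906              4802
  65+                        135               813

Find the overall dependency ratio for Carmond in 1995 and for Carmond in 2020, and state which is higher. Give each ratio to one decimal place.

Carmond in 1995: 64.5
Carmond in 2020: 39.9
Higher: Carmond in 1995

Carmond in 1995: (2383 + 135) / 3906 × 100 = 2518 / 3906 × 100 = 64.5
Carmond in 2020: (1104 + 813) / 4802 × 100 = 1917 / 4802 × 100 = 39.9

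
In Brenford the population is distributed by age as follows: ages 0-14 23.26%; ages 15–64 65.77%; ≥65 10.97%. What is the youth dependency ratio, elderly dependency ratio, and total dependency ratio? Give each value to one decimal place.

Youth dependency ratio = 23.26 / 65.77 × 100 = 35.4
Old-age dependency ratio = 10.97 / 65.77 × 100 = 16.7
Total dependency ratio = (23.26 + 10.97) / 65.77 × 100 = 34.23 / 65.77 × 100 = 52.0

Youth dependency ratio: 35.4
Old-age dependency ratio: 16.7
Total dependency ratio: 52.0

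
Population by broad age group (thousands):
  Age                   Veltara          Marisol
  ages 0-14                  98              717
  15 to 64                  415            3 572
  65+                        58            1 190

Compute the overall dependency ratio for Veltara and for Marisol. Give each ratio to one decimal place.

Veltara: 37.6
Marisol: 53.4

Veltara: (98 + 58) / 415 × 100 = 156 / 415 × 100 = 37.6
Marisol: (717 + 1 190) / 3 572 × 100 = 1 907 / 3 572 × 100 = 53.4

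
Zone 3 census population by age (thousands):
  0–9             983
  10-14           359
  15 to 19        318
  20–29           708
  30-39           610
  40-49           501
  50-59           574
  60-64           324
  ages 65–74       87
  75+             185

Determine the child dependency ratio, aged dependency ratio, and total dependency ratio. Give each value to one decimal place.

0–14: 983 + 359 = 1342
15–64: 318 + 708 + 610 + 501 + 574 + 324 = 3035
65+: 87 + 185 = 272
Youth dependency ratio = 1342 / 3035 × 100 = 44.2
Old-age dependency ratio = 272 / 3035 × 100 = 9.0
Total dependency ratio = (1342 + 272) / 3035 × 100 = 1614 / 3035 × 100 = 53.2

Youth dependency ratio: 44.2
Old-age dependency ratio: 9.0
Total dependency ratio: 53.2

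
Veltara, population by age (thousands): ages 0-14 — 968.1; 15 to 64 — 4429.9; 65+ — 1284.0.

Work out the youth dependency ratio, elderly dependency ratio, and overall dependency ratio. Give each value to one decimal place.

Youth dependency ratio = 968.1 / 4429.9 × 100 = 21.9
Old-age dependency ratio = 1284.0 / 4429.9 × 100 = 29.0
Total dependency ratio = (968.1 + 1284.0) / 4429.9 × 100 = 2252.1 / 4429.9 × 100 = 50.8

Youth dependency ratio: 21.9
Old-age dependency ratio: 29.0
Total dependency ratio: 50.8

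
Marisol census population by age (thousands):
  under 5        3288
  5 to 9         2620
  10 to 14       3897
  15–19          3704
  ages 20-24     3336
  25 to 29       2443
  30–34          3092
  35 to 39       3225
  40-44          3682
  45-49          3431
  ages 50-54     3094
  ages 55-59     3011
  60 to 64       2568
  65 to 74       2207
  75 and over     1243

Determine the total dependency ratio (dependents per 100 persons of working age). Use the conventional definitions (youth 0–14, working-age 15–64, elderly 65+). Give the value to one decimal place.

0–14: 3288 + 2620 + 3897 = 9805
15–64: 3704 + 3336 + 2443 + 3092 + 3225 + 3682 + 3431 + 3094 + 3011 + 2568 = 31586
65+: 2207 + 1243 = 3450
Total dependency ratio = (9805 + 3450) / 31586 × 100 = 13255 / 31586 × 100 = 42.0

Total dependency ratio: 42.0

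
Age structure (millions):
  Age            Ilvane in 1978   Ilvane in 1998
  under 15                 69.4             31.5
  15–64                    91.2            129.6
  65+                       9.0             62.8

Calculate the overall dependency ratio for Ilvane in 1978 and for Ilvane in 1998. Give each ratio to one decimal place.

Ilvane in 1978: (69.4 + 9.0) / 91.2 × 100 = 78.4 / 91.2 × 100 = 86.0
Ilvane in 1998: (31.5 + 62.8) / 129.6 × 100 = 94.3 / 129.6 × 100 = 72.8

Ilvane in 1978: 86.0
Ilvane in 1998: 72.8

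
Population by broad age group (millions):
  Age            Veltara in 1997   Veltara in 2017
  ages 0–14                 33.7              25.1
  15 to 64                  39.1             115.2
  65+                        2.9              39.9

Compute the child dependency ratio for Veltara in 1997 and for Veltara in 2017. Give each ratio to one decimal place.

Veltara in 1997: 33.7 / 39.1 × 100 = 86.2
Veltara in 2017: 25.1 / 115.2 × 100 = 21.8

Veltara in 1997: 86.2
Veltara in 2017: 21.8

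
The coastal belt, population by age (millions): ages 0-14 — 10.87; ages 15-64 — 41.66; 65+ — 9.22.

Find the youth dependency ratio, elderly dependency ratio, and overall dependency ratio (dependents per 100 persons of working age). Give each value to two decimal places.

Youth dependency ratio = 10.87 / 41.66 × 100 = 26.09
Old-age dependency ratio = 9.22 / 41.66 × 100 = 22.13
Total dependency ratio = (10.87 + 9.22) / 41.66 × 100 = 20.09 / 41.66 × 100 = 48.22

Youth dependency ratio: 26.09
Old-age dependency ratio: 22.13
Total dependency ratio: 48.22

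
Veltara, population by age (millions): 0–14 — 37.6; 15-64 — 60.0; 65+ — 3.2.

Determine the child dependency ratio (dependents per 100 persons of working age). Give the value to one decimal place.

Youth dependency ratio = 37.6 / 60.0 × 100 = 62.7

Youth dependency ratio: 62.7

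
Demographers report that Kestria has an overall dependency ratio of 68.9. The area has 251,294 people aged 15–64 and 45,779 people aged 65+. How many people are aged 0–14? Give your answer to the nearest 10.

Aged 0–14: 127,360

Total dependency ratio = (youth + elderly) / working-age × 100
68.9 = (Y + 45,779) / 251,294 × 100
⇒ 127,360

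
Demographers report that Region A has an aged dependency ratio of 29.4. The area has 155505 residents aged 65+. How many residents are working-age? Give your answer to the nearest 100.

Old-age dependency ratio = elderly / working-age × 100
29.4 = 155505 / W × 100
⇒ 528900

Working-age: 528900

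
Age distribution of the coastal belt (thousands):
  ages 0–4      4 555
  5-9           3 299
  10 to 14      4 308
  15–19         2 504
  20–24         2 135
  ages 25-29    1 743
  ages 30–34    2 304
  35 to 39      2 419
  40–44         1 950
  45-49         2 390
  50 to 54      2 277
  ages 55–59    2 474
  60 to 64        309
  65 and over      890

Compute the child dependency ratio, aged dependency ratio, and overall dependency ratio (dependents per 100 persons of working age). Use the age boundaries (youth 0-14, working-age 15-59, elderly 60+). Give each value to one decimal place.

0–14: 4 555 + 3 299 + 4 308 = 12 162
15–59: 2 504 + 2 135 + 1 743 + 2 304 + 2 419 + 1 950 + 2 390 + 2 277 + 2 474 = 20 196
60+: 309 + 890 = 1 199
Youth dependency ratio = 12 162 / 20 196 × 100 = 60.2
Old-age dependency ratio = 1 199 / 20 196 × 100 = 5.9
Total dependency ratio = (12 162 + 1 199) / 20 196 × 100 = 13 361 / 20 196 × 100 = 66.2

Youth dependency ratio: 60.2
Old-age dependency ratio: 5.9
Total dependency ratio: 66.2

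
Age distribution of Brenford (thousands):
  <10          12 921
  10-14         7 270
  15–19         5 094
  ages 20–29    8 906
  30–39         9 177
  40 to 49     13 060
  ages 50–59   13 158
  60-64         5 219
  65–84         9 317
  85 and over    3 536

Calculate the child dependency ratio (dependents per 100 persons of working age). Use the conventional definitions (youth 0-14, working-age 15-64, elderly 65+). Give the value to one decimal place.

Youth dependency ratio: 37.0

0–14: 12 921 + 7 270 = 20 191
15–64: 5 094 + 8 906 + 9 177 + 13 060 + 13 158 + 5 219 = 54 614
65+: 9 317 + 3 536 = 12 853
Youth dependency ratio = 20 191 / 54 614 × 100 = 37.0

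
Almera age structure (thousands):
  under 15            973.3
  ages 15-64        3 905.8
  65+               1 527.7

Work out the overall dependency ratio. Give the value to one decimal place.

Total dependency ratio: 64.0

Total dependency ratio = (973.3 + 1 527.7) / 3 905.8 × 100 = 2 501.0 / 3 905.8 × 100 = 64.0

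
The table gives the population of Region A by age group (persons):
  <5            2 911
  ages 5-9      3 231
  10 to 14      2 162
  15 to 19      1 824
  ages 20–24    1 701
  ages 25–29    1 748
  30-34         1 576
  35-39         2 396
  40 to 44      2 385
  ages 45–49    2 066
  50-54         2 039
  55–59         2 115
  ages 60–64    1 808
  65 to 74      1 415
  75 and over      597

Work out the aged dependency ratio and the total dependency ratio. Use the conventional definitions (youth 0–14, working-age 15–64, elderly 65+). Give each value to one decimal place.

0–14: 2 911 + 3 231 + 2 162 = 8 304
15–64: 1 824 + 1 701 + 1 748 + 1 576 + 2 396 + 2 385 + 2 066 + 2 039 + 2 115 + 1 808 = 19 658
65+: 1 415 + 597 = 2 012
Old-age dependency ratio = 2 012 / 19 658 × 100 = 10.2
Total dependency ratio = (8 304 + 2 012) / 19 658 × 100 = 10 316 / 19 658 × 100 = 52.5

Old-age dependency ratio: 10.2
Total dependency ratio: 52.5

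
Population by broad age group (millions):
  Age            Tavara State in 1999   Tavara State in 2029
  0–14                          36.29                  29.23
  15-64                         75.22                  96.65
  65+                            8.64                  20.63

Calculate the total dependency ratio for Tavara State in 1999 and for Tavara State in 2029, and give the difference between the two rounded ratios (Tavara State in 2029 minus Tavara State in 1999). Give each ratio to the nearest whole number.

Tavara State in 1999: (36.29 + 8.64) / 75.22 × 100 = 44.93 / 75.22 × 100 = 60
Tavara State in 2029: (29.23 + 20.63) / 96.65 × 100 = 49.86 / 96.65 × 100 = 52

Tavara State in 1999: 60
Tavara State in 2029: 52
Difference: -8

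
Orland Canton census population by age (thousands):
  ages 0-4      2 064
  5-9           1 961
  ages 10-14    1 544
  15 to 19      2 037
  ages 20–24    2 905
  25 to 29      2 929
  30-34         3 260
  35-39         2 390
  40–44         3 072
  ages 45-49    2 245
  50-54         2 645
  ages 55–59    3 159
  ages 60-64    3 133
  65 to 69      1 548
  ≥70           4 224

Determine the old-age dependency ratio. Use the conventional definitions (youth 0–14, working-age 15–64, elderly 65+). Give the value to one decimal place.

0–14: 2 064 + 1 961 + 1 544 = 5 569
15–64: 2 037 + 2 905 + 2 929 + 3 260 + 2 390 + 3 072 + 2 245 + 2 645 + 3 159 + 3 133 = 27 775
65+: 1 548 + 4 224 = 5 772
Old-age dependency ratio = 5 772 / 27 775 × 100 = 20.8

Old-age dependency ratio: 20.8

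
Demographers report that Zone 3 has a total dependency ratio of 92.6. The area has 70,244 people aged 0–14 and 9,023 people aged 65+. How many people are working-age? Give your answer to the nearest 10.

Working-age: 85,600

Total dependency ratio = (youth + elderly) / working-age × 100
92.6 = (70,244 + 9,023) / W × 100
⇒ 85,600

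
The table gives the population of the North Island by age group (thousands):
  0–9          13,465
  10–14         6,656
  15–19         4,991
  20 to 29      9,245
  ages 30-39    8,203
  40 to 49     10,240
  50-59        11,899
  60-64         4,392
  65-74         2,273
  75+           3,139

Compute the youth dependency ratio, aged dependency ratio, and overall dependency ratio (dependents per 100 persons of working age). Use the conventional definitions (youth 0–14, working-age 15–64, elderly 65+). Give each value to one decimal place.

Youth dependency ratio: 41.1
Old-age dependency ratio: 11.1
Total dependency ratio: 52.1

0–14: 13,465 + 6,656 = 20,121
15–64: 4,991 + 9,245 + 8,203 + 10,240 + 11,899 + 4,392 = 48,970
65+: 2,273 + 3,139 = 5,412
Youth dependency ratio = 20,121 / 48,970 × 100 = 41.1
Old-age dependency ratio = 5,412 / 48,970 × 100 = 11.1
Total dependency ratio = (20,121 + 5,412) / 48,970 × 100 = 25,533 / 48,970 × 100 = 52.1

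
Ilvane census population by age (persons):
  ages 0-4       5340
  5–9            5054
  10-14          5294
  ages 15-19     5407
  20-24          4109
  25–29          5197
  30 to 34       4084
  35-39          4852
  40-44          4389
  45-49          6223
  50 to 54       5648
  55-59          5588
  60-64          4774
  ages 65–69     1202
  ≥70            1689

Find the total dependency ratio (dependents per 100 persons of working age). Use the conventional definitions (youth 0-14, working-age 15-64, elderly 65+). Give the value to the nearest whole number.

Total dependency ratio: 37

0–14: 5340 + 5054 + 5294 = 15688
15–64: 5407 + 4109 + 5197 + 4084 + 4852 + 4389 + 6223 + 5648 + 5588 + 4774 = 50271
65+: 1202 + 1689 = 2891
Total dependency ratio = (15688 + 2891) / 50271 × 100 = 18579 / 50271 × 100 = 37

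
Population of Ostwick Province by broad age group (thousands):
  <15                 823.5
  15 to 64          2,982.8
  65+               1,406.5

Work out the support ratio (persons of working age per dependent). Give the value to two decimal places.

Support ratio: 1.34

Support ratio = 2,982.8 / (823.5 + 1,406.5) = 2,982.8 / 2,230.0 = 1.34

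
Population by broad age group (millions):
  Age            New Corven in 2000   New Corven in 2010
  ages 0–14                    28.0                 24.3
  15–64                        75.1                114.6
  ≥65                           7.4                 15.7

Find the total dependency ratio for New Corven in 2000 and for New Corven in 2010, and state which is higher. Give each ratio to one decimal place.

New Corven in 2000: 47.1
New Corven in 2010: 34.9
Higher: New Corven in 2000

New Corven in 2000: (28.0 + 7.4) / 75.1 × 100 = 35.4 / 75.1 × 100 = 47.1
New Corven in 2010: (24.3 + 15.7) / 114.6 × 100 = 40.0 / 114.6 × 100 = 34.9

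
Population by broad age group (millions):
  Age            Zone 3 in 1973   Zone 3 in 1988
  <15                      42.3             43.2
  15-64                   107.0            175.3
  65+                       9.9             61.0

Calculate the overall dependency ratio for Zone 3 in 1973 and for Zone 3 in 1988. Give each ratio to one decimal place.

Zone 3 in 1973: (42.3 + 9.9) / 107.0 × 100 = 52.2 / 107.0 × 100 = 48.8
Zone 3 in 1988: (43.2 + 61.0) / 175.3 × 100 = 104.2 / 175.3 × 100 = 59.4

Zone 3 in 1973: 48.8
Zone 3 in 1988: 59.4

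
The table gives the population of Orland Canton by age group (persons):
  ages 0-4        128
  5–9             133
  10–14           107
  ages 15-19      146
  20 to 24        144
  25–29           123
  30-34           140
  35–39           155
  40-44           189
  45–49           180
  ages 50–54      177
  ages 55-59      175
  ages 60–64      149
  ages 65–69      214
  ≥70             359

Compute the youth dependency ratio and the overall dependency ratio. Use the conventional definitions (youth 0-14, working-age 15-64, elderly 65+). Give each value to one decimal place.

0–14: 128 + 133 + 107 = 368
15–64: 146 + 144 + 123 + 140 + 155 + 189 + 180 + 177 + 175 + 149 = 1 578
65+: 214 + 359 = 573
Youth dependency ratio = 368 / 1 578 × 100 = 23.3
Total dependency ratio = (368 + 573) / 1 578 × 100 = 941 / 1 578 × 100 = 59.6

Youth dependency ratio: 23.3
Total dependency ratio: 59.6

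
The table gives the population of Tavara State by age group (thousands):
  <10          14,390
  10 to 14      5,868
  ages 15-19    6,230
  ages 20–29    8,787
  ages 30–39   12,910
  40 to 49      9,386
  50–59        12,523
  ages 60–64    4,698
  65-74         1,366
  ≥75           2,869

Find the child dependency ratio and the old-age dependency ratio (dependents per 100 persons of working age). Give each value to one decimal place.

0–14: 14,390 + 5,868 = 20,258
15–64: 6,230 + 8,787 + 12,910 + 9,386 + 12,523 + 4,698 = 54,534
65+: 1,366 + 2,869 = 4,235
Youth dependency ratio = 20,258 / 54,534 × 100 = 37.1
Old-age dependency ratio = 4,235 / 54,534 × 100 = 7.8

Youth dependency ratio: 37.1
Old-age dependency ratio: 7.8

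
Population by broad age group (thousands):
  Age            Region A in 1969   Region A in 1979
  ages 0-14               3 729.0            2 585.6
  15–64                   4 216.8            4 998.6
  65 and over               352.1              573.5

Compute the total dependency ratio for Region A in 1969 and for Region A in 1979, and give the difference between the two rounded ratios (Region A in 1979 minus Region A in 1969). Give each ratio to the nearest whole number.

Region A in 1969: (3 729.0 + 352.1) / 4 216.8 × 100 = 4 081.1 / 4 216.8 × 100 = 97
Region A in 1979: (2 585.6 + 573.5) / 4 998.6 × 100 = 3 159.1 / 4 998.6 × 100 = 63

Region A in 1969: 97
Region A in 1979: 63
Difference: -34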